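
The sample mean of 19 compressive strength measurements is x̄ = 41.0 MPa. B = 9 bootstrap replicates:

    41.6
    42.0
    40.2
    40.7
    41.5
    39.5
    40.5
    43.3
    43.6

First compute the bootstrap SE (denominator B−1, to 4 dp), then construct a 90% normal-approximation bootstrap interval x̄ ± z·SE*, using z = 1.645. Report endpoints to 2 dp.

(38.73, 43.27)

Mean of replicates = 41.4333; sum of squared deviations = 15.2000; SE* = √(15.2000/8) = 1.3784
Margin = 1.645 × 1.3784 = 2.267
Interval: 41.0 ± 2.267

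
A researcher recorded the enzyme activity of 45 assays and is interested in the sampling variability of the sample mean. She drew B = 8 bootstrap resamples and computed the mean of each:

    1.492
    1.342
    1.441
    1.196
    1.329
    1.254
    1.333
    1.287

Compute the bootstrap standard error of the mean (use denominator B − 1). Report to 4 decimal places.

Bootstrap SE is the standard deviation of the 8 replicate means.
Mean of replicates: (1.492 + 1.342 + 1.441 + 1.196 + 1.329 + 1.254 + 1.333 + 1.287) / 8 = 10.674000 / 8 = 1.334250
Sum of squared deviations: (+0.157750)² + (+0.007750)² + (+0.106750)² + (−0.138250)² + (−0.005250)² + (−0.080250)² + (−0.001250)² + (−0.047250)² = 0.064156
Variance = 0.064156 / 7 = 0.009165
SE* = √0.009165

SE* = 0.0957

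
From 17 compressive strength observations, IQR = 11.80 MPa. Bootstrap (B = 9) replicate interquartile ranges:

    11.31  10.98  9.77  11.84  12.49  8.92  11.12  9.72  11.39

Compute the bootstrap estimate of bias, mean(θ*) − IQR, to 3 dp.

mean(θ*) = (11.31 + 10.98 + 9.77 + 11.84 + 12.49 + 8.92 + 11.12 + 9.72 + 11.39) / 9 = 10.8378
bias = 10.8378 − 11.80

bias = −0.962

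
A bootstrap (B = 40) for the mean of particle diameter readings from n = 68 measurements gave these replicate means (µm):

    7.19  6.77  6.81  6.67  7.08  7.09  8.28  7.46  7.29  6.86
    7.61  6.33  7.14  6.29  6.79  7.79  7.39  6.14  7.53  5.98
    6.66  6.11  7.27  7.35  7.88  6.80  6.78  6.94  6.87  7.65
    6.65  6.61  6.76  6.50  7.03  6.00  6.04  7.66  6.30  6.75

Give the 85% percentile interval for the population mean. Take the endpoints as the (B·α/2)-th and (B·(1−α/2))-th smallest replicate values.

Sorted replicates: 5.98, 6.00, 6.04, 6.11, 6.14, 6.29, 6.30, 6.33, 6.50, 6.61, 6.65, 6.66, 6.67, 6.75, 6.76, 6.77, 6.78, 6.79, 6.80, 6.81, 6.86, 6.87, 6.94, 7.03, 7.08, 7.09, 7.14, 7.19, 7.27, 7.29, 7.35, 7.39, 7.46, 7.53, 7.61, 7.65, 7.66, 7.79, 7.88, 8.28
α = 0.15; lower rank = 40 × 0.075 = 3; upper rank = 40 × 0.925 = 37.
The 3rd smallest replicate is 6.04; the 37th is 7.66.

(6.04, 7.66)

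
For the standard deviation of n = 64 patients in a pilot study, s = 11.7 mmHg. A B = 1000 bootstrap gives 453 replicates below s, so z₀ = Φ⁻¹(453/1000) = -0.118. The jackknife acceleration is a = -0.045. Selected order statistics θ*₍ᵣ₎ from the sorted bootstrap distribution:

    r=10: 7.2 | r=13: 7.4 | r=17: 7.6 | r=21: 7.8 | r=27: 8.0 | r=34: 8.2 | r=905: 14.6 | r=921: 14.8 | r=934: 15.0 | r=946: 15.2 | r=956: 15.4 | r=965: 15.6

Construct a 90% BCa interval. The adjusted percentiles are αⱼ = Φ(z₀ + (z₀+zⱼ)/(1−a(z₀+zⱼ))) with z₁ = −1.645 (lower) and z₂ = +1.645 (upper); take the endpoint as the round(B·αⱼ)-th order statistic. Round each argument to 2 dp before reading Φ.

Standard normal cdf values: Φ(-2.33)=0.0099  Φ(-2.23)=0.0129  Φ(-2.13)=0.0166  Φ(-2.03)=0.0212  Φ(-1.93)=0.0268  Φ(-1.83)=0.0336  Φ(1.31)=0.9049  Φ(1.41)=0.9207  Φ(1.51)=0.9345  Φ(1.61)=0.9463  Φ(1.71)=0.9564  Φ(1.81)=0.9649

Lower: z₀ + z₁ = -0.118 + (-1.645) = -1.763; 1 − a(z₀+z₁) = 1 − (-0.045)(-1.763) = 0.9207; argument = -0.118 + (-1.763)/0.9207 = -2.0329 → -2.03.
α₁ = Φ(-2.03) = 0.0212; rank = round(1000 × 0.0212) = 21; θ*₍21₎ = 7.8.
Upper: z₀ + z₂ = 1.527; 1 − a(z₀+z₂) = 1.0687; argument = 1.3108 → 1.31; α₂ = 0.9049; rank = 905; θ*₍905₎ = 14.6.

(7.8, 14.6)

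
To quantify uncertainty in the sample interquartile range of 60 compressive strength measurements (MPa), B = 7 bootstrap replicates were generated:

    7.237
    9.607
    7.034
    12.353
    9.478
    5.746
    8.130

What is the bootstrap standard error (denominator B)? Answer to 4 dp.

Bootstrap SE is the standard deviation of the 7 replicate interquartile ranges.
Mean of replicates: (7.237 + 9.607 + 7.034 + 12.353 + 9.478 + 5.746 + 8.130) / 7 = 59.58500 / 7 = 8.51214
Sum of squared deviations: (−1.27514)² + (+1.09486)² + (−1.47814)² + (+3.84086)² + (+0.96586)² + (−2.76614)² + (−0.38214)² = 28.49225
Variance = 28.49225 / 7 = 4.07032
SE* = √4.07032

SE* = 2.0175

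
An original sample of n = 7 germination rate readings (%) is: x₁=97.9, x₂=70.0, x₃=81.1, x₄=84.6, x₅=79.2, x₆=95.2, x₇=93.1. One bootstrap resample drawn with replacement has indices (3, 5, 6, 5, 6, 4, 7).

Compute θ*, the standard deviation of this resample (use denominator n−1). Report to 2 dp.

Resample values: 81.1, 79.2, 95.2, 79.2, 95.2, 84.6, 93.1.
Mean = 86.8000; sum of squared deviations = 333.6600
s² = 333.6600 / 6 = 55.6100
s = √55.6100 = 7.46

θ* = 7.46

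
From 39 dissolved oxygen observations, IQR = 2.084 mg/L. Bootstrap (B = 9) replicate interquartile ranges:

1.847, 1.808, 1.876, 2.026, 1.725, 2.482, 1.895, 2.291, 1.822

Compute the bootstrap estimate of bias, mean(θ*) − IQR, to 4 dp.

bias = −0.1093

mean(θ*) = (1.847 + 1.808 + 1.876 + 2.026 + 1.725 + 2.482 + 1.895 + 2.291 + 1.822) / 9 = 1.97467
bias = 1.97467 − 2.084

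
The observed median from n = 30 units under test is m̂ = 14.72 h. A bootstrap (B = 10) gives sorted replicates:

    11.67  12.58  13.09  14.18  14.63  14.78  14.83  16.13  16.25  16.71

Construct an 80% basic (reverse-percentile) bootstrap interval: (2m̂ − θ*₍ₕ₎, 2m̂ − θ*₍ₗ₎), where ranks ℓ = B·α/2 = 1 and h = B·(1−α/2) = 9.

Percentile endpoints at ranks 1 and 9: θ*₍1₎ = 11.67, θ*₍9₎ = 16.25.
Basic interval reflects these around m̂:
  lower = 2 × 14.72 − 16.25 = 13.19
  upper = 2 × 14.72 − 11.67 = 17.77

(13.19, 17.77)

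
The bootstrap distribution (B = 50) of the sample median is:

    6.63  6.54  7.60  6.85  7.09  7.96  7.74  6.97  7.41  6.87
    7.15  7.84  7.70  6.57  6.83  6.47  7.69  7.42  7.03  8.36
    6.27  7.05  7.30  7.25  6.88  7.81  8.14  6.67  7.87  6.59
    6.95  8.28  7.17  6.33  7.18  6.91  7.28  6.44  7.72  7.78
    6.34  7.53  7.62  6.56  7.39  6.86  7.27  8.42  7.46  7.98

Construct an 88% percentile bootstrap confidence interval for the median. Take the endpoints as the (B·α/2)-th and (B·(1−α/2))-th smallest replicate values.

(6.34, 8.14)

Sorted replicates: 6.27, 6.33, 6.34, 6.44, 6.47, 6.54, 6.56, 6.57, 6.59, 6.63, 6.67, 6.83, 6.85, 6.86, 6.87, 6.88, 6.91, 6.95, 6.97, 7.03, 7.05, 7.09, 7.15, 7.17, 7.18, 7.25, 7.27, 7.28, 7.30, 7.39, 7.41, 7.42, 7.46, 7.53, 7.60, 7.62, 7.69, 7.70, 7.72, 7.74, 7.78, 7.81, 7.84, 7.87, 7.96, 7.98, 8.14, 8.28, 8.36, 8.42
α = 0.12; lower rank = 50 × 0.060 = 3; upper rank = 50 × 0.940 = 47.
The 3rd smallest replicate is 6.34; the 47th is 8.14.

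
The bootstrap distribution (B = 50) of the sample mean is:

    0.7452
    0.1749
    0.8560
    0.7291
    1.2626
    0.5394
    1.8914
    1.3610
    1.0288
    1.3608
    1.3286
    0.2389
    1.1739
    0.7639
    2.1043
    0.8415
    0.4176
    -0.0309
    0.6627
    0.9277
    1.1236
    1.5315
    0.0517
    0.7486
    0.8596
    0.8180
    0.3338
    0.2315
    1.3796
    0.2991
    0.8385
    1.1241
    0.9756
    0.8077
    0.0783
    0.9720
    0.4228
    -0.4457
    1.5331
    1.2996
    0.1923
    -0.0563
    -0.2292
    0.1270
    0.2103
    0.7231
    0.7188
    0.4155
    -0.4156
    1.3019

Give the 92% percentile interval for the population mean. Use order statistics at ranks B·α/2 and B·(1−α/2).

Sorted replicates: -0.4457, -0.4156, -0.2292, -0.0563, -0.0309, 0.0517, 0.0783, 0.1270, 0.1749, 0.1923, 0.2103, 0.2315, 0.2389, 0.2991, 0.3338, 0.4155, 0.4176, 0.4228, 0.5394, 0.6627, 0.7188, 0.7231, 0.7291, 0.7452, 0.7486, 0.7639, 0.8077, 0.8180, 0.8385, 0.8415, 0.8560, 0.8596, 0.9277, 0.9720, 0.9756, 1.0288, 1.1236, 1.1241, 1.1739, 1.2626, 1.2996, 1.3019, 1.3286, 1.3608, 1.3610, 1.3796, 1.5315, 1.5331, 1.8914, 2.1043
α = 0.08; lower rank = 50 × 0.040 = 2; upper rank = 50 × 0.960 = 48.
The 2nd smallest replicate is -0.4156; the 48th is 1.5331.

(-0.4156, 1.5331)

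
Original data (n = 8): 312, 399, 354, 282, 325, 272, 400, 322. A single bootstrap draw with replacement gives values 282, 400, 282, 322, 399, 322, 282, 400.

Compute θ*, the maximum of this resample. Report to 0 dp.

θ* = 400

Maximum = 400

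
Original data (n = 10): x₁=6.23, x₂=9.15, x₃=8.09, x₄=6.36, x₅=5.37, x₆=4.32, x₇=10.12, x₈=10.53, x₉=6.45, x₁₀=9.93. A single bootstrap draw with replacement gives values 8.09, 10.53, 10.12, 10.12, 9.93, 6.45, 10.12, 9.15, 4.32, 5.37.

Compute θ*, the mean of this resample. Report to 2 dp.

θ* = 8.42

Mean = (8.09 + 10.53 + 10.12 + 10.12 + 9.93 + 6.45 + 10.12 + 9.15 + 4.32 + 5.37) / 10 = 84.200 / 10 = 8.42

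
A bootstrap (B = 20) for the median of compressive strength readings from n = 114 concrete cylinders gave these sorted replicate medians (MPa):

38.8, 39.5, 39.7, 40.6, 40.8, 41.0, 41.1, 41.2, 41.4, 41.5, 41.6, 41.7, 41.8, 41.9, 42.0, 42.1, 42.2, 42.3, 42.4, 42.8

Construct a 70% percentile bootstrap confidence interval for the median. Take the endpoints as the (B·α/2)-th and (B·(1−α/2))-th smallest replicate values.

(39.7, 42.2)

α = 0.30; lower rank = 20 × 0.150 = 3; upper rank = 20 × 0.850 = 17.
The 3rd smallest replicate is 39.7; the 17th is 42.2.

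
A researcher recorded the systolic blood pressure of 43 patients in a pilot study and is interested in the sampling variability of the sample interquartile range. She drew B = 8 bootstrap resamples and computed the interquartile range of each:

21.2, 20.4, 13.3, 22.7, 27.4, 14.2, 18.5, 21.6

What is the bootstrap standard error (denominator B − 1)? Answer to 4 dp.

SE* = 4.5815

Bootstrap SE is the standard deviation of the 8 replicate interquartile ranges.
Mean of replicates: (21.2 + 20.4 + 13.3 + 22.7 + 27.4 + 14.2 + 18.5 + 21.6) / 8 = 159.30000 / 8 = 19.91250
Sum of squared deviations: (+1.28750)² + (+0.48750)² + (−6.61250)² + (+2.78750)² + (+7.48750)² + (−5.71250)² + (−1.41250)² + (+1.68750)² = 146.92875
Variance = 146.92875 / 7 = 20.98982
SE* = √20.98982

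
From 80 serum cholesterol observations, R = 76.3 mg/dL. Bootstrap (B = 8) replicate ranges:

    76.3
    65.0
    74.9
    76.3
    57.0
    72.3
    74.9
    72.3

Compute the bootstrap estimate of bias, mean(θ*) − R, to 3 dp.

mean(θ*) = (76.3 + 65.0 + 74.9 + 76.3 + 57.0 + 72.3 + 74.9 + 72.3) / 8 = 71.1250
bias = 71.1250 − 76.3

bias = −5.175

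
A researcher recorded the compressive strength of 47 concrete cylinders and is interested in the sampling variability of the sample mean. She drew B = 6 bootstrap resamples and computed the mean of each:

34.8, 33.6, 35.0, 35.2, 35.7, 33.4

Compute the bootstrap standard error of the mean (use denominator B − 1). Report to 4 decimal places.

Bootstrap SE is the standard deviation of the 6 replicate means.
Mean of replicates: (34.8 + 33.6 + 35.0 + 35.2 + 35.7 + 33.4) / 6 = 207.70000 / 6 = 34.61667
Sum of squared deviations: (+0.18333)² + (−1.01667)² + (+0.38333)² + (+0.58333)² + (+1.08333)² + (−1.21667)² = 4.20833
Variance = 4.20833 / 5 = 0.84167
SE* = √0.84167

SE* = 0.9174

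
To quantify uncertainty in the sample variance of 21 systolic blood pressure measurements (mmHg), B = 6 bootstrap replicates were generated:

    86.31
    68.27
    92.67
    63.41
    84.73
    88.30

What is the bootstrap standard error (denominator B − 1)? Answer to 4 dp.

Bootstrap SE is the standard deviation of the 6 replicate variances.
Mean of replicates: (86.31 + 68.27 + 92.67 + 63.41 + 84.73 + 88.30) / 6 = 483.69000 / 6 = 80.61500
Sum of squared deviations: (+5.69500)² + (−12.34500)² + (+12.05500)² + (−17.20500)² + (+4.11500)² + (+7.68500)² = 702.15955
Variance = 702.15955 / 5 = 140.43191
SE* = √140.43191

SE* = 11.8504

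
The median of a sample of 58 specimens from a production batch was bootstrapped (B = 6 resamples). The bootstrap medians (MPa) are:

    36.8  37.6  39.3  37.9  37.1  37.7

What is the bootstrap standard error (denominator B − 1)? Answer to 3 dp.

SE* = 0.869

Bootstrap SE is the standard deviation of the 6 replicate medians.
Mean of replicates: (36.8 + 37.6 + 39.3 + 37.9 + 37.1 + 37.7) / 6 = 226.4000 / 6 = 37.7333
Sum of squared deviations: (−0.9333)² + (−0.1333)² + (+1.5667)² + (+0.1667)² + (−0.6333)² + (−0.0333)² = 3.7733
Variance = 3.7733 / 5 = 0.7547
SE* = √0.7547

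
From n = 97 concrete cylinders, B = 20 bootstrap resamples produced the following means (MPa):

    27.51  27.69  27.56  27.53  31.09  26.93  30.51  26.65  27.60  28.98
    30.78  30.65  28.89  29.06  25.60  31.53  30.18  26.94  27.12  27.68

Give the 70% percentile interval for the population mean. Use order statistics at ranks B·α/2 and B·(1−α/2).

Sorted replicates: 25.60, 26.65, 26.93, 26.94, 27.12, 27.51, 27.53, 27.56, 27.60, 27.68, 27.69, 28.89, 28.98, 29.06, 30.18, 30.51, 30.65, 30.78, 31.09, 31.53
α = 0.30; lower rank = 20 × 0.150 = 3; upper rank = 20 × 0.850 = 17.
The 3rd smallest replicate is 26.93; the 17th is 30.65.

(26.93, 30.65)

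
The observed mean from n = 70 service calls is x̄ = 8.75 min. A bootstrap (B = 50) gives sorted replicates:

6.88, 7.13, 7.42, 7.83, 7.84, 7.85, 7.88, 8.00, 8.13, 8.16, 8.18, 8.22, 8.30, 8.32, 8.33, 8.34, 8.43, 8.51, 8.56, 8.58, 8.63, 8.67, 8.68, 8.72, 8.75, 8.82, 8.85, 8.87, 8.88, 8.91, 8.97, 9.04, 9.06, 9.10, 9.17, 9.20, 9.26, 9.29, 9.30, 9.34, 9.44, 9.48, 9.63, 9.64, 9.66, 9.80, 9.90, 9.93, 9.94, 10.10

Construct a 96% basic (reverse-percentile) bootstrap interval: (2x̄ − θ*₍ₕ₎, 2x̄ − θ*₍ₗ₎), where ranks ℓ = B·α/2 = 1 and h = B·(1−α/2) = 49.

Percentile endpoints at ranks 1 and 49: θ*₍1₎ = 6.88, θ*₍49₎ = 9.94.
Basic interval reflects these around x̄:
  lower = 2 × 8.75 − 9.94 = 7.56
  upper = 2 × 8.75 − 6.88 = 10.62

(7.56, 10.62)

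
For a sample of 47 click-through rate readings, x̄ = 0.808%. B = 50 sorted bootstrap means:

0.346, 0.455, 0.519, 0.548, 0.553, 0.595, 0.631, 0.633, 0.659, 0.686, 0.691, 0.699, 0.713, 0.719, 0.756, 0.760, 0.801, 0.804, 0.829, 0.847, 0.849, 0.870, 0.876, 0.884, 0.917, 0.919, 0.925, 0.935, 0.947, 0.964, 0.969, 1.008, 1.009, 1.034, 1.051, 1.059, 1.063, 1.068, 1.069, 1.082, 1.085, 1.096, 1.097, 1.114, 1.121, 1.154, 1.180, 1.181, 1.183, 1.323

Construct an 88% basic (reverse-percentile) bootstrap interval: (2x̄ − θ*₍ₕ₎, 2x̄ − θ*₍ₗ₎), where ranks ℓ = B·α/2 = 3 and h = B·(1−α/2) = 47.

Percentile endpoints at ranks 3 and 47: θ*₍3₎ = 0.519, θ*₍47₎ = 1.180.
Basic interval reflects these around x̄:
  lower = 2 × 0.808 − 1.180 = 0.436
  upper = 2 × 0.808 − 0.519 = 1.097

(0.436, 1.097)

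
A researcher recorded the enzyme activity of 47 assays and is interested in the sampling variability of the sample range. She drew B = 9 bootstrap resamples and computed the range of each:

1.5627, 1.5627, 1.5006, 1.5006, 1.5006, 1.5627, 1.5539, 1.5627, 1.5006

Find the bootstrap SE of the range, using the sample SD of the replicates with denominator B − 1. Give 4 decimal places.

SE* = 0.0319

Bootstrap SE is the standard deviation of the 9 replicate ranges.
Mean of replicates: (1.5627 + 1.5627 + 1.5006 + 1.5006 + 1.5006 + 1.5627 + 1.5539 + 1.5627 + 1.5006) / 9 = 13.80710 / 9 = 1.53412
Sum of squared deviations: (+0.02858)² + (+0.02858)² + (−0.03352)² + (−0.03352)² + (−0.03352)² + (+0.02858)² + (+0.01978)² + (+0.02858)² + (−0.03352)² = 0.00815
Variance = 0.00815 / 8 = 0.00102
SE* = √0.00102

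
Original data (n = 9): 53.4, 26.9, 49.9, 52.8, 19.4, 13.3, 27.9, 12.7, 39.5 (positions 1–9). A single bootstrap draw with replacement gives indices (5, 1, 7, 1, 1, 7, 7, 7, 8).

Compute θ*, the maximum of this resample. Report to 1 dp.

Resample values: 19.4, 53.4, 27.9, 53.4, 53.4, 27.9, 27.9, 27.9, 12.7.
Maximum = 53.4

θ* = 53.4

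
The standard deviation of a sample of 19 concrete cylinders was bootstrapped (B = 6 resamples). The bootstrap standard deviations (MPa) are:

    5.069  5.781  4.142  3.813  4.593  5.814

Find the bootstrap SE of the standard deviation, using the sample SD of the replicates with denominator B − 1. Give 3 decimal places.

SE* = 0.835

Bootstrap SE is the standard deviation of the 6 replicate standard deviations.
Mean of replicates: (5.069 + 5.781 + 4.142 + 3.813 + 4.593 + 5.814) / 6 = 29.2120 / 6 = 4.8687
Sum of squared deviations: (+0.2003)² + (+0.9123)² + (−0.7267)² + (−1.0557)² + (−0.2757)² + (+0.9453)² = 3.4846
Variance = 3.4846 / 5 = 0.6969
SE* = √0.6969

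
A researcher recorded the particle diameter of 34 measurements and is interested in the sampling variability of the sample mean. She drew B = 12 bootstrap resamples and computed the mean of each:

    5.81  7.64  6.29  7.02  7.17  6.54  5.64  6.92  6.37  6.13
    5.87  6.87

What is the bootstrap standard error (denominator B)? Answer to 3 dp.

SE* = 0.587

Bootstrap SE is the standard deviation of the 12 replicate means.
Mean of replicates: (5.81 + 7.64 + 6.29 + 7.02 + 7.17 + 6.54 + 5.64 + 6.92 + 6.37 + 6.13 + 5.87 + 6.87) / 12 = 78.2700 / 12 = 6.5225
Sum of squared deviations: (−0.7125)² + (+1.1175)² + (−0.2325)² + (+0.4975)² + (+0.6475)² + (+0.0175)² + (−0.8825)² + (+0.3975)² + (−0.1525)² + (−0.3925)² + (−0.6525)² + (+0.3475)² = 4.1382
Variance = 4.1382 / 12 = 0.3449
SE* = √0.3449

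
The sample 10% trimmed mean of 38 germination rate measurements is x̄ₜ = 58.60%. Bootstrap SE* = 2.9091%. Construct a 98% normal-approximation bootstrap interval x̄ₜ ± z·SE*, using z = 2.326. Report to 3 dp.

(51.833, 65.367)

Margin = 2.326 × 2.9091 = 6.7666
Interval: 58.60 ± 6.7666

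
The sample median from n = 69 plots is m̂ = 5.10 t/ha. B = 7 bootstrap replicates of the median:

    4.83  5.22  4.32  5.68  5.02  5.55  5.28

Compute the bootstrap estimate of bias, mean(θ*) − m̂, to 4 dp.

bias = +0.0286

mean(θ*) = (4.83 + 5.22 + 4.32 + 5.68 + 5.02 + 5.55 + 5.28) / 7 = 5.12857
bias = 5.12857 − 5.10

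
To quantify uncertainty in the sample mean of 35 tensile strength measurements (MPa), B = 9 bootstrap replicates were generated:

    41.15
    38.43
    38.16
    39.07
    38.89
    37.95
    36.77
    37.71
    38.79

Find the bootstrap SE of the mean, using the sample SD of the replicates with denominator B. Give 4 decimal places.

Bootstrap SE is the standard deviation of the 9 replicate means.
Mean of replicates: (41.15 + 38.43 + 38.16 + 39.07 + 38.89 + 37.95 + 36.77 + 37.71 + 38.79) / 9 = 346.92000 / 9 = 38.54667
Sum of squared deviations: (+2.60333)² + (−0.11667)² + (−0.38667)² + (+0.52333)² + (+0.34333)² + (−0.59667)² + (−1.77667)² + (−0.83667)² + (+0.24333)² = 11.60400
Variance = 11.60400 / 9 = 1.28933
SE* = √1.28933

SE* = 1.1355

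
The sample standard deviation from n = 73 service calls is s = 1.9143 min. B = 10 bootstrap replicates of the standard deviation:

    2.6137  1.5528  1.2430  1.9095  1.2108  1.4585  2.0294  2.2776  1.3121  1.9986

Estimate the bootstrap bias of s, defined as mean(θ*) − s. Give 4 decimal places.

mean(θ*) = (2.6137 + 1.5528 + 1.2430 + 1.9095 + 1.2108 + 1.4585 + 2.0294 + 2.2776 + 1.3121 + 1.9986) / 10 = 1.76060
bias = 1.76060 − 1.9143

bias = −0.1537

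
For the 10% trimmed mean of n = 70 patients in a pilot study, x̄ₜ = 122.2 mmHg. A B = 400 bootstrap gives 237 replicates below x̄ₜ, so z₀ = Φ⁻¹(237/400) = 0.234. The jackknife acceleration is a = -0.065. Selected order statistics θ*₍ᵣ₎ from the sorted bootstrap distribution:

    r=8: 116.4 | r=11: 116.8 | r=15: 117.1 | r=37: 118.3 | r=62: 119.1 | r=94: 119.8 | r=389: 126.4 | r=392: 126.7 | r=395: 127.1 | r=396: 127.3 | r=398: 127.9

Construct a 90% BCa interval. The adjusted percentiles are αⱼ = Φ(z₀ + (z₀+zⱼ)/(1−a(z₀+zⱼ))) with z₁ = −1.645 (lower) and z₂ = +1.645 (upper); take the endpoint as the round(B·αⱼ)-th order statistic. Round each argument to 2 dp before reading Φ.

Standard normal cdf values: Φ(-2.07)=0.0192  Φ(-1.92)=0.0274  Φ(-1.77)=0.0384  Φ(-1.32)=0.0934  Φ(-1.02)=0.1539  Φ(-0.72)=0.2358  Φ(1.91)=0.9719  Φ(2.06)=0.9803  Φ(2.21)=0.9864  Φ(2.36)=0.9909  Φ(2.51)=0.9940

(118.3, 126.4)

Lower: z₀ + z₁ = 0.234 + (-1.645) = -1.411; 1 − a(z₀+z₁) = 1 − (-0.065)(-1.411) = 0.9083; argument = 0.234 + (-1.411)/0.9083 = -1.3195 → -1.32.
α₁ = Φ(-1.32) = 0.0934; rank = round(400 × 0.0934) = 37; θ*₍37₎ = 118.3.
Upper: z₀ + z₂ = 1.879; 1 − a(z₀+z₂) = 1.1221; argument = 1.9085 → 1.91; α₂ = 0.9719; rank = 389; θ*₍389₎ = 126.4.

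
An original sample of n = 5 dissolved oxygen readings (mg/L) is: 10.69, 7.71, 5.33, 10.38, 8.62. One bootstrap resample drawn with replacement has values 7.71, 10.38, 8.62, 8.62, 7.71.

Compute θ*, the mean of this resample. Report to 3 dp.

Mean = (7.71 + 10.38 + 8.62 + 8.62 + 7.71) / 5 = 43.040 / 5 = 8.608

θ* = 8.608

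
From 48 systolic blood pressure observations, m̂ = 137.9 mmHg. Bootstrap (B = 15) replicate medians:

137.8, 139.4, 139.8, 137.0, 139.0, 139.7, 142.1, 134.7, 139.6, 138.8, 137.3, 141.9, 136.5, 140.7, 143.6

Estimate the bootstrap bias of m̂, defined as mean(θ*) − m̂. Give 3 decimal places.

mean(θ*) = (137.8 + 139.4 + 139.8 + 137.0 + 139.0 + 139.7 + 142.1 + 134.7 + 139.6 + 138.8 + 137.3 + 141.9 + 136.5 + 140.7 + 143.6) / 15 = 139.1933
bias = 139.1933 − 137.9

bias = +1.293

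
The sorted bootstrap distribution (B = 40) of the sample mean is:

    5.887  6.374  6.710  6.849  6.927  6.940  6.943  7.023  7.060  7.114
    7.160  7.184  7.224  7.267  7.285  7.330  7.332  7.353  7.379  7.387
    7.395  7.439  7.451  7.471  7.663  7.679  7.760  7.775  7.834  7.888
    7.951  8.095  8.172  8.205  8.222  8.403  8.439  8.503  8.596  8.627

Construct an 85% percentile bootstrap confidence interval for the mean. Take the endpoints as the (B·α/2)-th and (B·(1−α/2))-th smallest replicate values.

α = 0.15; lower rank = 40 × 0.075 = 3; upper rank = 40 × 0.925 = 37.
The 3rd smallest replicate is 6.710; the 37th is 8.439.

(6.710, 8.439)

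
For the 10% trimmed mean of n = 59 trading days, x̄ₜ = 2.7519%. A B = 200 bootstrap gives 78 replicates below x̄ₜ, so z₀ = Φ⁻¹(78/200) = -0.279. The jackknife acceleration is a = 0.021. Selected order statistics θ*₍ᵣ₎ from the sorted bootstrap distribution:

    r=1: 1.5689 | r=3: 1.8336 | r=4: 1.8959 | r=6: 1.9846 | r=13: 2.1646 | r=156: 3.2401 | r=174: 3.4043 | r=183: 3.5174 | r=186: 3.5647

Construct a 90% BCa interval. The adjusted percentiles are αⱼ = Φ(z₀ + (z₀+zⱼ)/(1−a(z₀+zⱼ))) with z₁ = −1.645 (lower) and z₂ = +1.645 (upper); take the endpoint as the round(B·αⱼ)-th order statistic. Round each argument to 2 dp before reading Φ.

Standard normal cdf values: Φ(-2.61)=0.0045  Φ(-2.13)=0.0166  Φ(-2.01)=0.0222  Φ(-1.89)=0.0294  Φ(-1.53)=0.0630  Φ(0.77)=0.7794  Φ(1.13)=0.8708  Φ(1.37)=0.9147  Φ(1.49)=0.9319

Lower: z₀ + z₁ = -0.279 + (-1.645) = -1.924; 1 − a(z₀+z₁) = 1 − (0.021)(-1.924) = 1.0404; argument = -0.279 + (-1.924)/1.0404 = -2.1283 → -2.13.
α₁ = Φ(-2.13) = 0.0166; rank = round(200 × 0.0166) = 3; θ*₍3₎ = 1.8336.
Upper: z₀ + z₂ = 1.366; 1 − a(z₀+z₂) = 0.9713; argument = 1.1273 → 1.13; α₂ = 0.8708; rank = 174; θ*₍174₎ = 3.4043.

(1.8336, 3.4043)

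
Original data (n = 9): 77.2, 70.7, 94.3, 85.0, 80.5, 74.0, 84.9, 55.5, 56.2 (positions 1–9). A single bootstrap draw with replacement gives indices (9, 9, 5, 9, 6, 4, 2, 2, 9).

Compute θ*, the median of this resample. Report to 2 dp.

Resample values: 56.2, 56.2, 80.5, 56.2, 74.0, 85.0, 70.7, 70.7, 56.2.
Sorted: 56.2, 56.2, 56.2, 56.2, 70.7, 70.7, 74.0, 80.5, 85.0
Median = middle value = 70.70

θ* = 70.70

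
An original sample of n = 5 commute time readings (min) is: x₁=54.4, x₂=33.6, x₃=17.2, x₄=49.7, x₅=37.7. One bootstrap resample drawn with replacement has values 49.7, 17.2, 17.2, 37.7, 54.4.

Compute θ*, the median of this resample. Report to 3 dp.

θ* = 37.700

Sorted: 17.2, 17.2, 37.7, 49.7, 54.4
Median = middle value = 37.700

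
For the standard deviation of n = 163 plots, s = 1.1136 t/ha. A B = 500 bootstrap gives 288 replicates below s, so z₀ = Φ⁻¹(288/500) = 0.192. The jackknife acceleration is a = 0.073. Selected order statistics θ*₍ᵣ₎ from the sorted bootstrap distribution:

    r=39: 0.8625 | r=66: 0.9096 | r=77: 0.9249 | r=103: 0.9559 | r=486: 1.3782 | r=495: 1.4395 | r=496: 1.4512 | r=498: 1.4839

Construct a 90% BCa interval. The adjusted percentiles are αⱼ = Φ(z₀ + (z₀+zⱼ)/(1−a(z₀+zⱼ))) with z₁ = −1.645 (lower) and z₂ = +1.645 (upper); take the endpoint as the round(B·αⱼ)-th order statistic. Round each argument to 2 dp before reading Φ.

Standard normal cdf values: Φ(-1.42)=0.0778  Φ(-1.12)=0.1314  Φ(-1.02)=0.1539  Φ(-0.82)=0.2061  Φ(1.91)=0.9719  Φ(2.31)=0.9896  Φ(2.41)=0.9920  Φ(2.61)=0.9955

Lower: z₀ + z₁ = 0.192 + (-1.645) = -1.453; 1 − a(z₀+z₁) = 1 − (0.073)(-1.453) = 1.1061; argument = 0.192 + (-1.453)/1.1061 = -1.1217 → -1.12.
α₁ = Φ(-1.12) = 0.1314; rank = round(500 × 0.1314) = 66; θ*₍66₎ = 0.9096.
Upper: z₀ + z₂ = 1.837; 1 − a(z₀+z₂) = 0.8659; argument = 2.3135 → 2.31; α₂ = 0.9896; rank = 495; θ*₍495₎ = 1.4395.

(0.9096, 1.4395)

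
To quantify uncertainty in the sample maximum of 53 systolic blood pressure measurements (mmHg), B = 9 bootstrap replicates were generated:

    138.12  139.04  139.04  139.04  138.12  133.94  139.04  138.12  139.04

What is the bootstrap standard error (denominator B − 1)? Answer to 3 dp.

Bootstrap SE is the standard deviation of the 9 replicate maximums.
Mean of replicates: (138.12 + 139.04 + 139.04 + 139.04 + 138.12 + 133.94 + 139.04 + 138.12 + 139.04) / 9 = 1243.5000 / 9 = 138.1667
Sum of squared deviations: (−0.0467)² + (+0.8733)² + (+0.8733)² + (+0.8733)² + (−0.0467)² + (−4.2267)² + (+0.8733)² + (−0.0467)² + (+0.8733)² = 21.6848
Variance = 21.6848 / 8 = 2.7106
SE* = √2.7106

SE* = 1.646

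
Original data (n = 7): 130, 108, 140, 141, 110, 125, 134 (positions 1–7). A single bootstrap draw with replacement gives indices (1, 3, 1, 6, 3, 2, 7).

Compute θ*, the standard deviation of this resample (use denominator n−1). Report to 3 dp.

θ* = 10.983

Resample values: 130, 140, 130, 125, 140, 108, 134.
Mean = 129.5714; sum of squared deviations = 723.7143
s² = 723.7143 / 6 = 120.6190
s = √120.6190 = 10.983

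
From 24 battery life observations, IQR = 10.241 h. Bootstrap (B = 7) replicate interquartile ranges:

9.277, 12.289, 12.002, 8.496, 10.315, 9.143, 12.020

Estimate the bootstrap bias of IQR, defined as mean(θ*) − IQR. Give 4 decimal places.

bias = +0.2650

mean(θ*) = (9.277 + 12.289 + 12.002 + 8.496 + 10.315 + 9.143 + 12.020) / 7 = 10.50600
bias = 10.50600 − 10.241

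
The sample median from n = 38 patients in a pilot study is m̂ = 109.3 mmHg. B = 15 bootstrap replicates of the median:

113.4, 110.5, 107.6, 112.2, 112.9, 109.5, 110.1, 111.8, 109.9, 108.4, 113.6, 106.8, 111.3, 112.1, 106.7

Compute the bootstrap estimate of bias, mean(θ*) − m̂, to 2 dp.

mean(θ*) = (113.4 + 110.5 + 107.6 + 112.2 + 112.9 + 109.5 + 110.1 + 111.8 + 109.9 + 108.4 + 113.6 + 106.8 + 111.3 + 112.1 + 106.7) / 15 = 110.453
bias = 110.453 − 109.3

bias = +1.15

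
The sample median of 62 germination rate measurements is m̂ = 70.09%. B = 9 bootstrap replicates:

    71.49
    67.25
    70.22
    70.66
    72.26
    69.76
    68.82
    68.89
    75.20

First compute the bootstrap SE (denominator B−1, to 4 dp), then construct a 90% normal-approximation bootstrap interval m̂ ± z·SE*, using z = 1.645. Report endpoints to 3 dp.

Mean of replicates = 70.5056; sum of squared deviations = 42.7960; SE* = √(42.7960/8) = 2.3129
Margin = 1.645 × 2.3129 = 3.8047
Interval: 70.09 ± 3.8047

(66.285, 73.895)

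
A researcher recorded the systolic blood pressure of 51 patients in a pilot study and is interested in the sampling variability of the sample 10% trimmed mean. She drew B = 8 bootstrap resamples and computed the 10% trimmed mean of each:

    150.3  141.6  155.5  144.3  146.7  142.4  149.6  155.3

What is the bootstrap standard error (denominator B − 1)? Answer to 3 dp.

Bootstrap SE is the standard deviation of the 8 replicate 10% trimmed means.
Mean of replicates: (150.3 + 141.6 + 155.5 + 144.3 + 146.7 + 142.4 + 149.6 + 155.3) / 8 = 1185.7000 / 8 = 148.2125
Sum of squared deviations: (+2.0875)² + (−6.6125)² + (+7.2875)² + (−3.9125)² + (−1.5125)² + (−5.8125)² + (+1.3875)² + (+7.0875)² = 204.7288
Variance = 204.7288 / 7 = 29.2470
SE* = √29.2470

SE* = 5.408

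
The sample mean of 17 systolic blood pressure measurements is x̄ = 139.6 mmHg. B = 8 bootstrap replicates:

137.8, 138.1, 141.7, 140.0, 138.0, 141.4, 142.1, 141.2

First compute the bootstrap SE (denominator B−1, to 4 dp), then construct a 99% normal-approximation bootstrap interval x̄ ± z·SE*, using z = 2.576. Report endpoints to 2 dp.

Mean of replicates = 140.0375; sum of squared deviations = 23.1387; SE* = √(23.1387/7) = 1.8181
Margin = 2.576 × 1.8181 = 4.683
Interval: 139.6 ± 4.683

(134.92, 144.28)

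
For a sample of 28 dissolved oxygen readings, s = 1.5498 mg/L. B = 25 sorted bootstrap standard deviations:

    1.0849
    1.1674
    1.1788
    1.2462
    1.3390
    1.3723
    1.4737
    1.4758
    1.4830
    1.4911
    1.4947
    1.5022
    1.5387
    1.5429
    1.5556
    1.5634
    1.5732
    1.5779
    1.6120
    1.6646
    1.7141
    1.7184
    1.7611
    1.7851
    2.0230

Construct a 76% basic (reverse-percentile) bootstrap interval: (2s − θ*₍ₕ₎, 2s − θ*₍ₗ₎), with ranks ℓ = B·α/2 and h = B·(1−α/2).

Percentile endpoints at ranks 3 and 22: θ*₍3₎ = 1.1788, θ*₍22₎ = 1.7184.
Basic interval reflects these around s:
  lower = 2 × 1.5498 − 1.7184 = 1.3812
  upper = 2 × 1.5498 − 1.1788 = 1.9208

(1.3812, 1.9208)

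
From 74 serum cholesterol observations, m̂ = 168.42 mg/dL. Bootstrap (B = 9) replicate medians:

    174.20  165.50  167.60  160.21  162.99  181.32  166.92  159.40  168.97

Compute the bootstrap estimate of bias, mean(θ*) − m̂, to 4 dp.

bias = −0.9633

mean(θ*) = (174.20 + 165.50 + 167.60 + 160.21 + 162.99 + 181.32 + 166.92 + 159.40 + 168.97) / 9 = 167.45667
bias = 167.45667 − 168.42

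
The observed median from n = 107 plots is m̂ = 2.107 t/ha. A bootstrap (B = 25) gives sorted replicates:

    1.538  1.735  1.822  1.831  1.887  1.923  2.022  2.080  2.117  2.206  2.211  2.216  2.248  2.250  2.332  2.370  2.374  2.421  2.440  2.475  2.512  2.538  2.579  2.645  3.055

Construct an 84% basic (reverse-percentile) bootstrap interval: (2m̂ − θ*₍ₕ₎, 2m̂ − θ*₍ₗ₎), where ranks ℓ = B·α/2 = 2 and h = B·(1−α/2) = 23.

Percentile endpoints at ranks 2 and 23: θ*₍2₎ = 1.735, θ*₍23₎ = 2.579.
Basic interval reflects these around m̂:
  lower = 2 × 2.107 − 2.579 = 1.635
  upper = 2 × 2.107 − 1.735 = 2.479

(1.635, 2.479)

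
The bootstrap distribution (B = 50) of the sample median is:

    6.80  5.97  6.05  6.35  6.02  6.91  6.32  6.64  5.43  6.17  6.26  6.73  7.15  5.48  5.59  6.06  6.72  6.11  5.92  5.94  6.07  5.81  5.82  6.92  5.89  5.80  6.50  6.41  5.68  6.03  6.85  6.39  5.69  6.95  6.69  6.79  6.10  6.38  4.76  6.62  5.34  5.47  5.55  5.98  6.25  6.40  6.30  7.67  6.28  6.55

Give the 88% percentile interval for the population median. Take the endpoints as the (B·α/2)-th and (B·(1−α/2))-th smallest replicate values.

Sorted replicates: 4.76, 5.34, 5.43, 5.47, 5.48, 5.55, 5.59, 5.68, 5.69, 5.80, 5.81, 5.82, 5.89, 5.92, 5.94, 5.97, 5.98, 6.02, 6.03, 6.05, 6.06, 6.07, 6.10, 6.11, 6.17, 6.25, 6.26, 6.28, 6.30, 6.32, 6.35, 6.38, 6.39, 6.40, 6.41, 6.50, 6.55, 6.62, 6.64, 6.69, 6.72, 6.73, 6.79, 6.80, 6.85, 6.91, 6.92, 6.95, 7.15, 7.67
α = 0.12; lower rank = 50 × 0.060 = 3; upper rank = 50 × 0.940 = 47.
The 3rd smallest replicate is 5.43; the 47th is 6.92.

(5.43, 6.92)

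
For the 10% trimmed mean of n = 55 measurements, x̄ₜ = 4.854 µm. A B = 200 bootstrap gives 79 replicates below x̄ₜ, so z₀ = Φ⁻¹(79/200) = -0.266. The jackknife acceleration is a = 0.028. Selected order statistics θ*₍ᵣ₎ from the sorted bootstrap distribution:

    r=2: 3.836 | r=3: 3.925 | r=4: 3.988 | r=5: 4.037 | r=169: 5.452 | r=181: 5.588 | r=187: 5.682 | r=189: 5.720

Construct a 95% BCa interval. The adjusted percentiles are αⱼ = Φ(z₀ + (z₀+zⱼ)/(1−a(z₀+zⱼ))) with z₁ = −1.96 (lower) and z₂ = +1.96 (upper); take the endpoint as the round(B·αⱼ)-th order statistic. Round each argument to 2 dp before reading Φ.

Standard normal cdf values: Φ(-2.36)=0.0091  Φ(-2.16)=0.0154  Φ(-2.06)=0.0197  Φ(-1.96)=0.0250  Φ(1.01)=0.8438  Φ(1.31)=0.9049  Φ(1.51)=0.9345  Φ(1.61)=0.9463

(3.836, 5.682)

Lower: z₀ + z₁ = -0.266 + (-1.960) = -2.226; 1 − a(z₀+z₁) = 1 − (0.028)(-2.226) = 1.0623; argument = -0.266 + (-2.226)/1.0623 = -2.3614 → -2.36.
α₁ = Φ(-2.36) = 0.0091; rank = round(200 × 0.0091) = 2; θ*₍2₎ = 3.836.
Upper: z₀ + z₂ = 1.694; 1 − a(z₀+z₂) = 0.9526; argument = 1.5124 → 1.51; α₂ = 0.9345; rank = 187; θ*₍187₎ = 5.682.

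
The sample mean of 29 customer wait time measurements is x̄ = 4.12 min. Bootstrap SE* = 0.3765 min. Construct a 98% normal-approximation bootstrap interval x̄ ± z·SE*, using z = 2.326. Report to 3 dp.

(3.244, 4.996)

Margin = 2.326 × 0.3765 = 0.8757
Interval: 4.12 ± 0.8757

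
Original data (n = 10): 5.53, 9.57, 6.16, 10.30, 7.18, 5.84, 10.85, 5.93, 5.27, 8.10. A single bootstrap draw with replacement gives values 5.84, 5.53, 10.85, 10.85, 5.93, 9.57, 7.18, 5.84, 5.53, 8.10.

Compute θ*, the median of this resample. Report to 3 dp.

θ* = 6.555

Sorted: 5.53, 5.53, 5.84, 5.84, 5.93, 7.18, 8.10, 9.57, 10.85, 10.85
Median = average of the two middle values = 6.555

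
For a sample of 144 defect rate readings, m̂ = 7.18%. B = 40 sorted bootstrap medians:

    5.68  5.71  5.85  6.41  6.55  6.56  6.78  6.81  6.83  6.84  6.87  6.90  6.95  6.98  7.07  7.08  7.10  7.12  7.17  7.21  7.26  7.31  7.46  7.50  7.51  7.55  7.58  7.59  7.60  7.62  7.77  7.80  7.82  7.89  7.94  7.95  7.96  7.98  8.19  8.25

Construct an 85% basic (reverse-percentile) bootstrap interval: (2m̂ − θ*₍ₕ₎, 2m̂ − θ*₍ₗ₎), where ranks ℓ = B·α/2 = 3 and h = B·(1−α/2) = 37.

Percentile endpoints at ranks 3 and 37: θ*₍3₎ = 5.85, θ*₍37₎ = 7.96.
Basic interval reflects these around m̂:
  lower = 2 × 7.18 − 7.96 = 6.40
  upper = 2 × 7.18 − 5.85 = 8.51

(6.40, 8.51)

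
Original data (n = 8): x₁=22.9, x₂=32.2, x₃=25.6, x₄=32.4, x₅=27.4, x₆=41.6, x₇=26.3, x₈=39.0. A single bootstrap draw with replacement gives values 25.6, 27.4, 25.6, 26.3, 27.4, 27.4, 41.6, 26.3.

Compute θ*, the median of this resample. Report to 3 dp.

θ* = 26.850

Sorted: 25.6, 25.6, 26.3, 26.3, 27.4, 27.4, 27.4, 41.6
Median = average of the two middle values = 26.850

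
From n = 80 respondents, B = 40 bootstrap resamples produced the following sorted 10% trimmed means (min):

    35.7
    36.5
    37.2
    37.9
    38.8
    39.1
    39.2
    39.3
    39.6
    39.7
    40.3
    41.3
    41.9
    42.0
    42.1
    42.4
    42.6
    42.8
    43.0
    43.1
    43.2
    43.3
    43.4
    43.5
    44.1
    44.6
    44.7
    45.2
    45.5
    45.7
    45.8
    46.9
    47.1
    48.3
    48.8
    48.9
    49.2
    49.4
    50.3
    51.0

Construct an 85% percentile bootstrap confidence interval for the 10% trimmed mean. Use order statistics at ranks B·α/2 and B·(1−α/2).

(37.2, 49.2)

α = 0.15; lower rank = 40 × 0.075 = 3; upper rank = 40 × 0.925 = 37.
The 3rd smallest replicate is 37.2; the 37th is 49.2.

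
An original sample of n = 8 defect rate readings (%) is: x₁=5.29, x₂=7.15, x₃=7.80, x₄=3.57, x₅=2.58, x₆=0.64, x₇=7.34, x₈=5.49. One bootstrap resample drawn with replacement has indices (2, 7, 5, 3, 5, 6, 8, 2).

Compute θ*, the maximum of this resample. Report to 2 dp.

Resample values: 7.15, 7.34, 2.58, 7.80, 2.58, 0.64, 5.49, 7.15.
Maximum = 7.80

θ* = 7.80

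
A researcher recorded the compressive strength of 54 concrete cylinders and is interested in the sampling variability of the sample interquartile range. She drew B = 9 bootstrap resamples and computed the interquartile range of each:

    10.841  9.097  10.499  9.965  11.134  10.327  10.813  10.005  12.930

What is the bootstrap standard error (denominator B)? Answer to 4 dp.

Bootstrap SE is the standard deviation of the 9 replicate interquartile ranges.
Mean of replicates: (10.841 + 9.097 + 10.499 + 9.965 + 11.134 + 10.327 + 10.813 + 10.005 + 12.930) / 9 = 95.61100 / 9 = 10.62344
Sum of squared deviations: (+0.21756)² + (−1.52644)² + (−0.12444)² + (−0.65844)² + (+0.51056)² + (−0.29644)² + (+0.18956)² + (−0.61844)² + (+2.30656)² = 8.91355
Variance = 8.91355 / 9 = 0.99039
SE* = √0.99039

SE* = 0.9952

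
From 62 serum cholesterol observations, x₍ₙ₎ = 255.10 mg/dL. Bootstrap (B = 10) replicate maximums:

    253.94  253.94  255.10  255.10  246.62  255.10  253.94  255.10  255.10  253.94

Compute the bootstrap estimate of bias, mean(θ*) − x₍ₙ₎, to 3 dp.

bias = −1.312

mean(θ*) = (253.94 + 253.94 + 255.10 + 255.10 + 246.62 + 255.10 + 253.94 + 255.10 + 255.10 + 253.94) / 10 = 253.7880
bias = 253.7880 − 255.10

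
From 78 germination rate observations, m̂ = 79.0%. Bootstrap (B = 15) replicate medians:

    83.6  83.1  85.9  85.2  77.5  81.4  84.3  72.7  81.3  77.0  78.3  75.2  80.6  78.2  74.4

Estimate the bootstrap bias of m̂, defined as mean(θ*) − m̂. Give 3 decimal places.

bias = +0.913

mean(θ*) = (83.6 + 83.1 + 85.9 + 85.2 + 77.5 + 81.4 + 84.3 + 72.7 + 81.3 + 77.0 + 78.3 + 75.2 + 80.6 + 78.2 + 74.4) / 15 = 79.9133
bias = 79.9133 − 79.0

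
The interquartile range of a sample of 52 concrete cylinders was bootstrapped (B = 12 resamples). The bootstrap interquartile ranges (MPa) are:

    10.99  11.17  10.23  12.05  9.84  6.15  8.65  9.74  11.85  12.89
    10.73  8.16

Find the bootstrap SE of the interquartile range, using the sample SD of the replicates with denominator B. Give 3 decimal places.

Bootstrap SE is the standard deviation of the 12 replicate interquartile ranges.
Mean of replicates: (10.99 + 11.17 + 10.23 + 12.05 + 9.84 + 6.15 + 8.65 + 9.74 + 11.85 + 12.89 + 10.73 + 8.16) / 12 = 122.4500 / 12 = 10.2042
Sum of squared deviations: (+0.7858)² + (+0.9658)² + (+0.0258)² + (+1.8458)² + (−0.3642)² + (−4.0542)² + (−1.5542)² + (−0.4642)² + (+1.6458)² + (+2.6858)² + (+0.5258)² + (−2.0442)² = 38.5355
Variance = 38.5355 / 12 = 3.2113
SE* = √3.2113

SE* = 1.792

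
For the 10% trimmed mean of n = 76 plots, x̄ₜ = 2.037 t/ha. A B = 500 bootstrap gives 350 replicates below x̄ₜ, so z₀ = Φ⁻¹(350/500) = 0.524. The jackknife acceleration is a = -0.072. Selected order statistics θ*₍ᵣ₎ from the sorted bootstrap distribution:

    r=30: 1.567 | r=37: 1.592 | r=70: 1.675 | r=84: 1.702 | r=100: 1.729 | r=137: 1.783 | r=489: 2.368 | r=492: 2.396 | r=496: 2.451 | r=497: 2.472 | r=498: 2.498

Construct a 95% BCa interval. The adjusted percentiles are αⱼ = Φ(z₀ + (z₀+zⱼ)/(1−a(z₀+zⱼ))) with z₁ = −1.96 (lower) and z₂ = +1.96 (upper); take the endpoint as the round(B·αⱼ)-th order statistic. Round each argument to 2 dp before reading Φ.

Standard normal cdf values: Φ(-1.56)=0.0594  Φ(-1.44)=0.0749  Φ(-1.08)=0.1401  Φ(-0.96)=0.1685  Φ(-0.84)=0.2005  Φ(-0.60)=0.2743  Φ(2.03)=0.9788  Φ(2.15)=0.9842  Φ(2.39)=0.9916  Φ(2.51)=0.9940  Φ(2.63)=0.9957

(1.675, 2.498)

Lower: z₀ + z₁ = 0.524 + (-1.960) = -1.436; 1 − a(z₀+z₁) = 1 − (-0.072)(-1.436) = 0.8966; argument = 0.524 + (-1.436)/0.8966 = -1.0776 → -1.08.
α₁ = Φ(-1.08) = 0.1401; rank = round(500 × 0.1401) = 70; θ*₍70₎ = 1.675.
Upper: z₀ + z₂ = 2.484; 1 − a(z₀+z₂) = 1.1788; argument = 2.6311 → 2.63; α₂ = 0.9957; rank = 498; θ*₍498₎ = 2.498.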